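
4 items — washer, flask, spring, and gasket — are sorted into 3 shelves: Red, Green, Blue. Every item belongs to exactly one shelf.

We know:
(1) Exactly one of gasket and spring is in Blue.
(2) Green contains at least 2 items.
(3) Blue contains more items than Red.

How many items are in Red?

0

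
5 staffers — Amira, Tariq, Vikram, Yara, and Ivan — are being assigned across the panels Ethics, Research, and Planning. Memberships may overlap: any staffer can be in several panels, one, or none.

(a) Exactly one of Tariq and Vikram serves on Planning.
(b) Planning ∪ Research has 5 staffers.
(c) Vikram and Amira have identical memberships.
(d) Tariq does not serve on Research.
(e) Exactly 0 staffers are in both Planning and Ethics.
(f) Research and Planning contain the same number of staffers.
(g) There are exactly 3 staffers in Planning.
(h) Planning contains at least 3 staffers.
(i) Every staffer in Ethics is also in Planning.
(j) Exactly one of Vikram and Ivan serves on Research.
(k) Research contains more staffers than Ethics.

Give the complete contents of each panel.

Ethics = {}; Research = {Amira, Vikram, Yara}; Planning = {Ivan, Tariq, Yara}

From (d): Tariq ∉ Research.
Suppose Amira ∈ Ethics: no assignment then satisfies all the clues, so Amira ∉ Ethics.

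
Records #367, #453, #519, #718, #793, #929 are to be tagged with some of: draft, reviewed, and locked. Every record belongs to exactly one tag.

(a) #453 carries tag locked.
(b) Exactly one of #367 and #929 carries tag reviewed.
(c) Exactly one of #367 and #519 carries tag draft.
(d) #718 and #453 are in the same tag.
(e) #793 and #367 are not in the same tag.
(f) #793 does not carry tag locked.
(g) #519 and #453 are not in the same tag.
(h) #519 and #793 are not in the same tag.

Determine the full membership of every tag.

draft = {#519}; reviewed = {#793, #929}; locked = {#367, #453, #718}

From (a): #453 ∈ locked.
From (f): #793 ∉ locked.
(d): #718 matches #453: #718 ∉ draft.
(d): #718 matches #453: #718 ∉ reviewed.
(d): #718 matches #453: #718 ∈ locked.
(g): #519 ∉ locked.
Suppose #367 ∈ draft: no assignment then satisfies all the clues, so #367 ∉ draft.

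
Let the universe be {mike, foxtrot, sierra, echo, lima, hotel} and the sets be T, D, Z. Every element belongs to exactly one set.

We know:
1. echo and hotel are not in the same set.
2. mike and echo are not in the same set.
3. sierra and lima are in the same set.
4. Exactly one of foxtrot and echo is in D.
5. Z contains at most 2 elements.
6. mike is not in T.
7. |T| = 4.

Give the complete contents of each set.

From (6): mike ∉ T.
Suppose mike ∈ D: no assignment then satisfies all the clues, so mike ∉ D.

T = {foxtrot, hotel, lima, sierra}; D = {echo}; Z = {mike}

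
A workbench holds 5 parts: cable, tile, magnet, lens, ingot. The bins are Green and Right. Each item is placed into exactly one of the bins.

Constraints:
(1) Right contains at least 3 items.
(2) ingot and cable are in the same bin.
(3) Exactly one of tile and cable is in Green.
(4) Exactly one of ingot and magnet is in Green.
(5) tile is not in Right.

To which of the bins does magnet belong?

magnet: Green

From (5): tile ∉ Right.
Only one bin left: tile ∈ Green.
(3) (exactly one): cable ∉ Green.
Only one bin left: cable ∈ Right.
(2): ingot matches cable: ingot ∉ Green.
(2): ingot matches cable: ingot ∈ Right.
(4) (exactly one): magnet ∈ Green.
(1): only 3 candidates remain for Right, so all are in.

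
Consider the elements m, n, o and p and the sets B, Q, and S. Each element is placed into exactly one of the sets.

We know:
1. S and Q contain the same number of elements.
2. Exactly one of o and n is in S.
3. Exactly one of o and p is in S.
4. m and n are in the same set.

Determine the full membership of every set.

B = {m, n}; Q = {p}; S = {o}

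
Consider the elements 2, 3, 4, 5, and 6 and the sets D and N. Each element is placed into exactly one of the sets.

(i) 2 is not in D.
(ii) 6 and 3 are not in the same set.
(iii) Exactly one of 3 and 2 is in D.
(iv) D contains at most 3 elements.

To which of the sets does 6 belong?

6: N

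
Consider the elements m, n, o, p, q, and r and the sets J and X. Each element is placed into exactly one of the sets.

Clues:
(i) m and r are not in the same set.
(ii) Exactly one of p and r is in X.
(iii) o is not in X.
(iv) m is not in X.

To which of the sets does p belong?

From (iii): o ∉ X.
From (iv): m ∉ X.
Only one set left: m ∈ J.
Only one set left: o ∈ J.
(i): r ∉ J.
Only one set left: r ∈ X.
(ii) (exactly one): p ∉ X.
Only one set left: p ∈ J.

p: J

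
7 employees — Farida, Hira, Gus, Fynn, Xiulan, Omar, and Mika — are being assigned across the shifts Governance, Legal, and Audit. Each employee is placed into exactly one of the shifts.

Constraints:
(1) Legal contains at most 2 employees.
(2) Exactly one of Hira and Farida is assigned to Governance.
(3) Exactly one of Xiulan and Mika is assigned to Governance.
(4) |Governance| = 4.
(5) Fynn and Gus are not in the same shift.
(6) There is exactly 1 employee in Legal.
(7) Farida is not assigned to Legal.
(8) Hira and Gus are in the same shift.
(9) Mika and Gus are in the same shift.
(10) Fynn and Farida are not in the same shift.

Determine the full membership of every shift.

Governance = {Gus, Hira, Mika, Omar}; Legal = {Fynn}; Audit = {Farida, Xiulan}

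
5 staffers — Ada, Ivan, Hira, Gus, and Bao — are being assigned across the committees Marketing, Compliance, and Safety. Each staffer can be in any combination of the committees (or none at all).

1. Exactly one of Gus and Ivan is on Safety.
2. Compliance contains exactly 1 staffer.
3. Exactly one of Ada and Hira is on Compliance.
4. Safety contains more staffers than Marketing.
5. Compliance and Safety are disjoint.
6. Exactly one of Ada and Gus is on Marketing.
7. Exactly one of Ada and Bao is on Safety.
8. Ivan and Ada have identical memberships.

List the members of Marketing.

Marketing = {Gus}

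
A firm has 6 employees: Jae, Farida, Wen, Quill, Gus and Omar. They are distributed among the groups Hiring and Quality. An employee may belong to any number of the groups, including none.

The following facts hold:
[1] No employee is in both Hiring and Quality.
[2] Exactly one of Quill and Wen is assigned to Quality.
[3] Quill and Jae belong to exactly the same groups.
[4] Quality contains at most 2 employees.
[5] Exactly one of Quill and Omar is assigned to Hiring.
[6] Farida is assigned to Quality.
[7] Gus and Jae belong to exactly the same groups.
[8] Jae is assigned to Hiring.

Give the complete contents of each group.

From (6): Farida ∈ Quality.
From (8): Jae ∈ Hiring.
(1) (disjoint): Jae ∉ Quality.
(1) (disjoint): Farida ∉ Hiring.
(3): Quill matches Jae: Quill ∈ Hiring.
(3): Quill matches Jae: Quill ∉ Quality.
(5) (exactly one): Omar ∉ Hiring.
(7): Gus matches Jae: Gus ∈ Hiring.
(7): Gus matches Jae: Gus ∉ Quality.
(2) (exactly one): Wen ∈ Quality.
(4): Quality already has 2, so the rest are out.
(1) (disjoint): Wen ∉ Hiring.

Hiring = {Gus, Jae, Quill}; Quality = {Farida, Wen}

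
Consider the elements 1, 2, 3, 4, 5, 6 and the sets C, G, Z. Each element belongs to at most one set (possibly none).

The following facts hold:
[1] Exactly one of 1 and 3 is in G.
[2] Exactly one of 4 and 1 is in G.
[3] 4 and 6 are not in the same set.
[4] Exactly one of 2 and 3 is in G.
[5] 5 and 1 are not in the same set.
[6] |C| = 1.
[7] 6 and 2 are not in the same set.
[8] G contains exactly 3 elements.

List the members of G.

G = {3, 4, 5}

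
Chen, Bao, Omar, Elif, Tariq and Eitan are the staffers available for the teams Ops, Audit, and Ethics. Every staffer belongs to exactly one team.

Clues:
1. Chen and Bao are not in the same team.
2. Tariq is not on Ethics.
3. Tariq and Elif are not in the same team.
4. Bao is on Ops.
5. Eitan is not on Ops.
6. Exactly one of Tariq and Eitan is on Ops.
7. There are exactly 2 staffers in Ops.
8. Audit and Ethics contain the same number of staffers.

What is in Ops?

Ops = {Bao, Tariq}

From (2): Tariq ∉ Ethics.
From (4): Bao ∈ Ops.
From (5): Eitan ∉ Ops.
(1): Chen ∉ Ops.
(6) (exactly one): Tariq ∈ Ops.
(7): Ops already has 2, so the rest are out.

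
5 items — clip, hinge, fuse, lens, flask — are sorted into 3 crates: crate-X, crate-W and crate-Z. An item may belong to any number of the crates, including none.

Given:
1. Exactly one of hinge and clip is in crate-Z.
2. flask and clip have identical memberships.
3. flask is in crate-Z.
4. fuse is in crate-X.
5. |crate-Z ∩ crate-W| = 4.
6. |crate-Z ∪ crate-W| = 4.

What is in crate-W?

From (3): flask ∈ crate-Z.
From (4): fuse ∈ crate-X.
(2): clip matches flask: clip ∈ crate-Z.
(1) (exactly one): hinge ∉ crate-Z.
Suppose clip ∉ crate-W: no assignment then satisfies all the clues, so clip ∈ crate-W.

crate-W = {clip, flask, fuse, lens}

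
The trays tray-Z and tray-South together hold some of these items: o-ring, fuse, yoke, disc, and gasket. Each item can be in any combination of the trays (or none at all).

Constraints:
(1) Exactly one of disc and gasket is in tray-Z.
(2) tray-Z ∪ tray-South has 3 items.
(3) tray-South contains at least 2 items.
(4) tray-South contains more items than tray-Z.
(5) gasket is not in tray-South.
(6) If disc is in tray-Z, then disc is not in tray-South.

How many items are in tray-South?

2

From (5): gasket ∉ tray-South.
Suppose o-ring ∈ tray-Z: no assignment then satisfies all the clues, so o-ring ∉ tray-Z.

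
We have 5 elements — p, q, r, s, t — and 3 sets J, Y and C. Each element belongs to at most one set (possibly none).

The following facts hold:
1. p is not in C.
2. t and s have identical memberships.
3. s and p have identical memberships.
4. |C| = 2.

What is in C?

From (1): p ∉ C.
(3): s matches p: s ∉ C.
(2): t matches s: t ∉ C.
(4): only 2 candidates remain for C, so all are in.

C = {q, r}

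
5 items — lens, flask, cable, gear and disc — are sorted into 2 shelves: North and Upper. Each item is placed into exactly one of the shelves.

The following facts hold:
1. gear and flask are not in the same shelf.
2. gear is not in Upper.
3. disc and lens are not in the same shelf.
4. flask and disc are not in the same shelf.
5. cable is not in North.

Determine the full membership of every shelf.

From (2): gear ∉ Upper.
From (5): cable ∉ North.
Only one shelf left: cable ∈ Upper.
Only one shelf left: gear ∈ North.
(1): flask ∉ North.
Only one shelf left: flask ∈ Upper.
(4): disc ∉ Upper.
Only one shelf left: disc ∈ North.
(3): lens ∉ North.
Only one shelf left: lens ∈ Upper.

North = {disc, gear}; Upper = {cable, flask, lens}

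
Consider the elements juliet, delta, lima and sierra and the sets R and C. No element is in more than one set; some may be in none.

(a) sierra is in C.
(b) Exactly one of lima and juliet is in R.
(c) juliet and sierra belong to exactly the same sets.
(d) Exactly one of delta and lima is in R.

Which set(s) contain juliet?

From (a): sierra ∈ C.
(c): juliet matches sierra: juliet ∉ R.
(c): juliet matches sierra: juliet ∈ C.
(b) (exactly one): lima ∈ R.
(d) (exactly one): delta ∉ R.

juliet: C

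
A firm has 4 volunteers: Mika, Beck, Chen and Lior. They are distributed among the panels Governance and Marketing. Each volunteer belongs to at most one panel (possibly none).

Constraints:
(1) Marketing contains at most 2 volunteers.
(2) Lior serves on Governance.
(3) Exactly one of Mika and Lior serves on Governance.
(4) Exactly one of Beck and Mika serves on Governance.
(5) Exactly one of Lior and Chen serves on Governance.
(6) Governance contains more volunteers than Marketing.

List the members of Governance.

Governance = {Beck, Lior}

From (2): Lior ∈ Governance.
(3) (exactly one): Mika ∉ Governance.
(4) (exactly one): Beck ∈ Governance.
(5) (exactly one): Chen ∉ Governance.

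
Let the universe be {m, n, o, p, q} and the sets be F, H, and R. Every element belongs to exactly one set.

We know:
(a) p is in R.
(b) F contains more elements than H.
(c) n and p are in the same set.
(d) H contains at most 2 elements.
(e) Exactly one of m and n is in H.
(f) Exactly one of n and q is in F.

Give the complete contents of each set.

F = {o, q}; H = {m}; R = {n, p}

From (a): p ∈ R.
(c): n matches p: n ∉ F.
(c): n matches p: n ∉ H.
(c): n matches p: n ∈ R.
(e) (exactly one): m ∈ H.
(f) (exactly one): q ∈ F.
Suppose o ∉ F: no assignment then satisfies all the clues, so o ∈ F.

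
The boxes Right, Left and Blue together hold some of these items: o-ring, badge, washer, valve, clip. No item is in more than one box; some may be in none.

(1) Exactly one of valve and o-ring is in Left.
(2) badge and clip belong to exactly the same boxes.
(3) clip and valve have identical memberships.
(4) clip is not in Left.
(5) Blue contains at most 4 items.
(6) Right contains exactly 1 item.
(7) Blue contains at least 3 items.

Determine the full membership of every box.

Right = {washer}; Left = {o-ring}; Blue = {badge, clip, valve}

From (4): clip ∉ Left.
(2): badge matches clip: badge ∉ Left.
(3): valve matches clip: valve ∉ Left.
(1) (exactly one): o-ring ∈ Left.
Suppose badge ∈ Right: no assignment then satisfies all the clues, so badge ∉ Right.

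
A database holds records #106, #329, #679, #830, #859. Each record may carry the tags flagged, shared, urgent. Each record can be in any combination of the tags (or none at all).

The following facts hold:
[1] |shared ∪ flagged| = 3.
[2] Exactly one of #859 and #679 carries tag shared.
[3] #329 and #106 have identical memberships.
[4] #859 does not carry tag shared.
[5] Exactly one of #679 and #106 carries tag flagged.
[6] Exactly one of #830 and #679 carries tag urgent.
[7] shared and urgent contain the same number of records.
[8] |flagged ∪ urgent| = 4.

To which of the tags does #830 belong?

From (4): #859 ∉ shared.
(2) (exactly one): #679 ∈ shared.
Suppose #830 ∈ flagged: no assignment then satisfies all the clues, so #830 ∉ flagged.

#830: urgent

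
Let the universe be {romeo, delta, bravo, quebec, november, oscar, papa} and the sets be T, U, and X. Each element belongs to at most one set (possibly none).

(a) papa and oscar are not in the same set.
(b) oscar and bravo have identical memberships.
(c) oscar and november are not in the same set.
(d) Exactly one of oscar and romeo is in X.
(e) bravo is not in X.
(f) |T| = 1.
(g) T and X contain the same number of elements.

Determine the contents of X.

X = {romeo}

From (e): bravo ∉ X.
(b): oscar matches bravo: oscar ∉ X.
(d) (exactly one): romeo ∈ X.
Suppose delta ∈ X: no assignment then satisfies all the clues, so delta ∉ X.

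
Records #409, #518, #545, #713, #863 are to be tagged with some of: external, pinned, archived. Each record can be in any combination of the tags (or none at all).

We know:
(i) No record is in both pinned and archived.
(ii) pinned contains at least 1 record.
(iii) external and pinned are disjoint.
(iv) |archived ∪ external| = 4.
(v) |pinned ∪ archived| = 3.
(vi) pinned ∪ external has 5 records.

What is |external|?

4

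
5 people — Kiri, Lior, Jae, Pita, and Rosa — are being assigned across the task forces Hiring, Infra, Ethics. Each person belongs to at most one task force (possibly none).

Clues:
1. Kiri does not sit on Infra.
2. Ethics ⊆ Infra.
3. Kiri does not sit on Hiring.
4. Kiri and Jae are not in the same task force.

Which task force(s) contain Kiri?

From (1): Kiri ∉ Infra.
From (3): Kiri ∉ Hiring.
(2) contrapositive: Kiri ∉ Ethics.

Kiri: none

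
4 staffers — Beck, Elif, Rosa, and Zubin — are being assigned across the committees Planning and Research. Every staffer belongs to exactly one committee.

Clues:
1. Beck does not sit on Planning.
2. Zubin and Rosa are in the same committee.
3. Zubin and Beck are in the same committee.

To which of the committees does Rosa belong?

Rosa: Research

From (1): Beck ∉ Planning.
(3): Zubin matches Beck: Zubin ∉ Planning.
Only one committee left: Beck ∈ Research.
Only one committee left: Zubin ∈ Research.
(2): Rosa matches Zubin: Rosa ∉ Planning.
(2): Rosa matches Zubin: Rosa ∈ Research.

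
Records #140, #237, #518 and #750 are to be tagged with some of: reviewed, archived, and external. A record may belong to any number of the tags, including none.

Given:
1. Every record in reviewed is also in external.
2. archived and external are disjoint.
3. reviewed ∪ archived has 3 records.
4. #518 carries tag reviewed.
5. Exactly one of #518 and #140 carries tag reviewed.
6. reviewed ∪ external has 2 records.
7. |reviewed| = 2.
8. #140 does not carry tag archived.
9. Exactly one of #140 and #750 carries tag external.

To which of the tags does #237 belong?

#237: archived

From (4): #518 ∈ reviewed.
From (8): #140 ∉ archived.
(1) with #518 ∈ reviewed: #518 ∈ external.
(2) (disjoint): #518 ∉ archived.
(5) (exactly one): #140 ∉ reviewed.
Suppose #237 ∈ reviewed: no assignment then satisfies all the clues, so #237 ∉ reviewed.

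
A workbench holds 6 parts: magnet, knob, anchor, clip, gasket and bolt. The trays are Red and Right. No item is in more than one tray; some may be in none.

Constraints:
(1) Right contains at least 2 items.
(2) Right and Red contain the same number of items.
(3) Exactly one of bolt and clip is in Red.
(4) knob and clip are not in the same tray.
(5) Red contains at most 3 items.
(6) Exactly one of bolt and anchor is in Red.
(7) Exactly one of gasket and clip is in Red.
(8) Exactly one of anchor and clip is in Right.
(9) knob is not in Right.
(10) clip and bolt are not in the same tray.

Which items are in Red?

Red = {bolt, gasket}

From (9): knob ∉ Right.
Suppose magnet ∈ Red: no assignment then satisfies all the clues, so magnet ∉ Red.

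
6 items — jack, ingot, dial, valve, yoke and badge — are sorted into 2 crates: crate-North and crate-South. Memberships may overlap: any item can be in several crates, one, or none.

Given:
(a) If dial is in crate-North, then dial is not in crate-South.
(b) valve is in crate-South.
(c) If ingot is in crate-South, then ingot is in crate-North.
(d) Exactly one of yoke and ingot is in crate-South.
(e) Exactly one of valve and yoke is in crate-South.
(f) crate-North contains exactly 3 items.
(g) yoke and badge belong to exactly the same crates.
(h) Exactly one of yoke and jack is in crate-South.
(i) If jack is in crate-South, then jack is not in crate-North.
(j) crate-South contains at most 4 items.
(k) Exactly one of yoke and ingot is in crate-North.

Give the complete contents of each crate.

From (b): valve ∈ crate-South.
(e) (exactly one): yoke ∉ crate-South.
(g): badge matches yoke: badge ∉ crate-South.
(h) (exactly one): jack ∈ crate-South.
(i): jack ∉ crate-North.
(d) (exactly one): ingot ∈ crate-South.
(c): ingot ∈ crate-North.
(k) (exactly one): yoke ∉ crate-North.
(g): badge matches yoke: badge ∉ crate-North.
(f): only 3 candidates remain for crate-North, so all are in.
(a): dial ∉ crate-South.

crate-North = {dial, ingot, valve}; crate-South = {ingot, jack, valve}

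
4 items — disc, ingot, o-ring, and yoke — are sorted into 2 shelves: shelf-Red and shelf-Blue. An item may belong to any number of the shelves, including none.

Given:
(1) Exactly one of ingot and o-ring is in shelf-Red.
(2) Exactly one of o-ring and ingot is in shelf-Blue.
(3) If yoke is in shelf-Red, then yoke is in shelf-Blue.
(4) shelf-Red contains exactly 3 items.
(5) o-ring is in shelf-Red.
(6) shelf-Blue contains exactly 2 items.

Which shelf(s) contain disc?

disc: shelf-Red

From (5): o-ring ∈ shelf-Red.
(1) (exactly one): ingot ∉ shelf-Red.
(4): only 3 candidates remain for shelf-Red, so all are in.
(3): yoke ∈ shelf-Blue.
Suppose disc ∈ shelf-Blue: no assignment then satisfies all the clues, so disc ∉ shelf-Blue.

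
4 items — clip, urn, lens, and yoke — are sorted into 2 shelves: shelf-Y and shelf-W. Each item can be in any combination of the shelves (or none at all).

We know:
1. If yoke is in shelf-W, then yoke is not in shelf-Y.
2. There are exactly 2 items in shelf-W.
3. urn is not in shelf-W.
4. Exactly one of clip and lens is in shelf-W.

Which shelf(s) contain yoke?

yoke: shelf-W

From (3): urn ∉ shelf-W.
Suppose yoke ∈ shelf-Y: no assignment then satisfies all the clues, so yoke ∉ shelf-Y.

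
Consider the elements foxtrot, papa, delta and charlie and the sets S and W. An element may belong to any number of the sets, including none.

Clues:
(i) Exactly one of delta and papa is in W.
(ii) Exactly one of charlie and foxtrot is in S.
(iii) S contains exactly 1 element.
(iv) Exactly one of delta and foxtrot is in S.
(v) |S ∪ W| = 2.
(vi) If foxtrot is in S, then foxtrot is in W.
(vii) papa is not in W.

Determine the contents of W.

W = {delta, foxtrot}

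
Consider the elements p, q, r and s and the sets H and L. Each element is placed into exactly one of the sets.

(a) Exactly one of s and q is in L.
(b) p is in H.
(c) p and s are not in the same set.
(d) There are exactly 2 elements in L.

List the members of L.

From (b): p ∈ H.
(c): s ∉ H.
Only one set left: s ∈ L.
(a) (exactly one): q ∉ L.
(d): only 2 candidates remain for L, so all are in.
Only one set left: q ∈ H.

L = {r, s}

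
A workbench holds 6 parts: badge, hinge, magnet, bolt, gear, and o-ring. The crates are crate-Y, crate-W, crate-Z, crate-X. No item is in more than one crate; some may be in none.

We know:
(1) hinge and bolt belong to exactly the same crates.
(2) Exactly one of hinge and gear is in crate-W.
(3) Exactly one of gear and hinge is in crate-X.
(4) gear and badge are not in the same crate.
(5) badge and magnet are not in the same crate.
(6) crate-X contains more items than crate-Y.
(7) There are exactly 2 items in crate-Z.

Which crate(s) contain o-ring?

o-ring: crate-Z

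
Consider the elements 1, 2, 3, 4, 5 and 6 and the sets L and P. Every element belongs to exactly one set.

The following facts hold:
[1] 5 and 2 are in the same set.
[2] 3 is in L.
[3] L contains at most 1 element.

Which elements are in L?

L = {3}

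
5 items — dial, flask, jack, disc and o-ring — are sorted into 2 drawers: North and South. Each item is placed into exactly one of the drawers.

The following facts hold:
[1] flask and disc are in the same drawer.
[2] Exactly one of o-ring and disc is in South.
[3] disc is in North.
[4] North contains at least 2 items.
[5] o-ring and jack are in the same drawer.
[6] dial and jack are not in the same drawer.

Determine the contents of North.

From (3): disc ∈ North.
(1): flask matches disc: flask ∈ North.
(2) (exactly one): o-ring ∈ South.
(5): jack matches o-ring: jack ∉ North.
(5): jack matches o-ring: jack ∈ South.
(6): dial ∉ South.
Only one drawer left: dial ∈ North.

North = {dial, disc, flask}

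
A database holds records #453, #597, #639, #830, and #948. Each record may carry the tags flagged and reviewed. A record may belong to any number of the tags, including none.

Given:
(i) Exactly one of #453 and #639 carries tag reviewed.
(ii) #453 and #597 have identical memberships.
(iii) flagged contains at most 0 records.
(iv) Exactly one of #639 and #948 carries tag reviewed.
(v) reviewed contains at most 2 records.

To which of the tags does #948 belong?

#948: none

(iii): flagged already has 0, so the rest are out.
Suppose #948 ∈ reviewed: no assignment then satisfies all the clues, so #948 ∉ reviewed.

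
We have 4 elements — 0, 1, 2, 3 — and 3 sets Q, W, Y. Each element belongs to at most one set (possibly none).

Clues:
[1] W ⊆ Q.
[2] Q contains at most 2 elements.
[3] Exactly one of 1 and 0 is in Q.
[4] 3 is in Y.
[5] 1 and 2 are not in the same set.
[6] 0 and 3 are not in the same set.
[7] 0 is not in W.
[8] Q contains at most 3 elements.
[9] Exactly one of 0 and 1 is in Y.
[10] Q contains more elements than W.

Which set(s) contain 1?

From (4): 3 ∈ Y.
From (7): 0 ∉ W.
(6): 0 ∉ Y.
(9) (exactly one): 1 ∈ Y.
(3) (exactly one): 0 ∈ Q.
(5): 2 ∉ Y.

1: Y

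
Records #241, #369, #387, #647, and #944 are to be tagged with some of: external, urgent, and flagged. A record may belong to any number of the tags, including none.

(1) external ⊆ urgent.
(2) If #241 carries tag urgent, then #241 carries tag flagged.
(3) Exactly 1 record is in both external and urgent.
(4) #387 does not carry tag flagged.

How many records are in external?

1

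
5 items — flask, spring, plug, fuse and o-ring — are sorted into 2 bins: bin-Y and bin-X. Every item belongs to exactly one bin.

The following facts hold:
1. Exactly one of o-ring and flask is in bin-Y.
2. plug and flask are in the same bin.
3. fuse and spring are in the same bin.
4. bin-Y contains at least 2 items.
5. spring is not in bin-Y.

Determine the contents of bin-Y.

From (5): spring ∉ bin-Y.
(3): fuse matches spring: fuse ∉ bin-Y.
Only one bin left: spring ∈ bin-X.
Only one bin left: fuse ∈ bin-X.
Suppose flask ∉ bin-Y: no assignment then satisfies all the clues, so flask ∈ bin-Y.

bin-Y = {flask, plug}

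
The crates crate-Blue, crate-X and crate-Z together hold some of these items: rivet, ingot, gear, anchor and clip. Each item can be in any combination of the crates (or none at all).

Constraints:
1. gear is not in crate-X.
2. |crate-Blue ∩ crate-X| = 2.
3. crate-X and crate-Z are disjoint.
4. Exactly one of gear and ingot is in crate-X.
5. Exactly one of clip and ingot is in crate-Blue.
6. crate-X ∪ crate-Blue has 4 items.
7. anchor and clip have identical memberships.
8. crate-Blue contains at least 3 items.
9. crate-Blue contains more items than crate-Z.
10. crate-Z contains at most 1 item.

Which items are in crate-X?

crate-X = {anchor, clip, ingot}

From (1): gear ∉ crate-X.
(4) (exactly one): ingot ∈ crate-X.
(3) (disjoint): ingot ∉ crate-Z.
Suppose rivet ∈ crate-X: no assignment then satisfies all the clues, so rivet ∉ crate-X.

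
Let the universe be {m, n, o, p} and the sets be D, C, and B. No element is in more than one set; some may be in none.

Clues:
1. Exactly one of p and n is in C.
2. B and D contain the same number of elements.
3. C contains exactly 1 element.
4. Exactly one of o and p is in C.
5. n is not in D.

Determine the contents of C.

C = {p}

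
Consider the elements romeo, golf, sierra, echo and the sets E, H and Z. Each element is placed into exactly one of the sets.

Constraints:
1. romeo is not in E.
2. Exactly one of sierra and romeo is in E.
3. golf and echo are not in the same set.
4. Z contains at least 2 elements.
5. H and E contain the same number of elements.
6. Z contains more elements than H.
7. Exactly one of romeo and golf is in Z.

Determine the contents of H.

H = {golf}

From (1): romeo ∉ E.
(2) (exactly one): sierra ∈ E.
Suppose romeo ∈ H: no assignment then satisfies all the clues, so romeo ∉ H.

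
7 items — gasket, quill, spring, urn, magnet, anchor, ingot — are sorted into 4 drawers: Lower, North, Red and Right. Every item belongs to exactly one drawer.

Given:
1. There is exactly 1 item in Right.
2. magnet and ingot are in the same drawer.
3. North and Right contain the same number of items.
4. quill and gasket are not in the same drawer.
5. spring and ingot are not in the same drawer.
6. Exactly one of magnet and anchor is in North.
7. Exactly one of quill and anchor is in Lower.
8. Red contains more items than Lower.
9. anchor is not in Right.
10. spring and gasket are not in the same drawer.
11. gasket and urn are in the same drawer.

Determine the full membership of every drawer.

Lower = {quill}; North = {anchor}; Red = {gasket, ingot, magnet, urn}; Right = {spring}

From (9): anchor ∉ Right.
Suppose gasket ∈ Lower: no assignment then satisfies all the clues, so gasket ∉ Lower.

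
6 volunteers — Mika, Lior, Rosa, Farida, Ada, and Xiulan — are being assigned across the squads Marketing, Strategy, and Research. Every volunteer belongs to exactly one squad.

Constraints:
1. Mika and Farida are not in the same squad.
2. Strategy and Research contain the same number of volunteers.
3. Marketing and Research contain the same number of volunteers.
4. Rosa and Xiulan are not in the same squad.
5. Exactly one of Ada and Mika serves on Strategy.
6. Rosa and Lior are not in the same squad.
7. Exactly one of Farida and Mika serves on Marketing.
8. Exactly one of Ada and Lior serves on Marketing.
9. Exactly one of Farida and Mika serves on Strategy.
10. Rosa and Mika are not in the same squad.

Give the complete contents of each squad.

Marketing = {Farida, Lior}; Strategy = {Mika, Xiulan}; Research = {Ada, Rosa}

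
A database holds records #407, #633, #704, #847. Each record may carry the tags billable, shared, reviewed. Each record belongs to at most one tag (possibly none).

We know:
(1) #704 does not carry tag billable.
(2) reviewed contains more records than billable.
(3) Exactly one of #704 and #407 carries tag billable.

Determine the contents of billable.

billable = {#407}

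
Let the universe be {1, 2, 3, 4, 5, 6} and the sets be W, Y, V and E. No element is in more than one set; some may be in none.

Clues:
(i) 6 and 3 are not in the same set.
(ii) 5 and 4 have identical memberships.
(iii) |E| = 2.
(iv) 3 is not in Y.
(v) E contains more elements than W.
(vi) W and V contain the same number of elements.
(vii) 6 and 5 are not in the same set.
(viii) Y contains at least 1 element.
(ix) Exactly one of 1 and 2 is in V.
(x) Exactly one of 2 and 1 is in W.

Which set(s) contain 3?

3: none

From (iv): 3 ∉ Y.
Suppose 3 ∈ W: no assignment then satisfies all the clues, so 3 ∉ W.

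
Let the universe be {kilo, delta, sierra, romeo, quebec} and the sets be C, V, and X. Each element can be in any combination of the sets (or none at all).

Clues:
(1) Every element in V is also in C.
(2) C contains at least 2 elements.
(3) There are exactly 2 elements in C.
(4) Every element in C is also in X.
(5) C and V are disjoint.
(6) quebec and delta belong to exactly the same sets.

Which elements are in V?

V = {}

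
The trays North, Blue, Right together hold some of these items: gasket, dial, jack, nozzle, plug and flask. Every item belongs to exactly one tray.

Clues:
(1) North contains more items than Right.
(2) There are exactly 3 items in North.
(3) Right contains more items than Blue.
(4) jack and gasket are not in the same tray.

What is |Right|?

2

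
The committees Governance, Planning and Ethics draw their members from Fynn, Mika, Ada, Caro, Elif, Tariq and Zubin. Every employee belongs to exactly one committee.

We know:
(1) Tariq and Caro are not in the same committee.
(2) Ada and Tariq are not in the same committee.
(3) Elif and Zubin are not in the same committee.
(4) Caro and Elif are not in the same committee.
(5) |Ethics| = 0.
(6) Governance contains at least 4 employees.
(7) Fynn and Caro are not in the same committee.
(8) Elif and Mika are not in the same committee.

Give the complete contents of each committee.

Governance = {Ada, Caro, Mika, Zubin}; Planning = {Elif, Fynn, Tariq}; Ethics = {}

(5): Ethics already has 0, so the rest are out.
Suppose Fynn ∈ Governance: no assignment then satisfies all the clues, so Fynn ∉ Governance.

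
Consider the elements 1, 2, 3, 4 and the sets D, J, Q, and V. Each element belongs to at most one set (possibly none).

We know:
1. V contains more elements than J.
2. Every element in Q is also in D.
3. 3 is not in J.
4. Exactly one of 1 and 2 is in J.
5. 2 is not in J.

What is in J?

From (3): 3 ∉ J.
From (5): 2 ∉ J.
(4) (exactly one): 1 ∈ J.
Suppose 4 ∈ J: no assignment then satisfies all the clues, so 4 ∉ J.

J = {1}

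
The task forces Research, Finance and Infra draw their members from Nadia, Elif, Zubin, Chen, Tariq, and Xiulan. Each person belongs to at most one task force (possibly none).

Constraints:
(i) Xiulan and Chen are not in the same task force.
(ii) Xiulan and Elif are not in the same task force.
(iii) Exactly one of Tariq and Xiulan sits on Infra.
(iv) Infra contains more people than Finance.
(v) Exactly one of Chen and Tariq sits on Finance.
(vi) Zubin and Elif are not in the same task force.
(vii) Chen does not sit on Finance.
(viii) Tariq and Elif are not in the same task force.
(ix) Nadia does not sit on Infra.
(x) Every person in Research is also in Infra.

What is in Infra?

From (vii): Chen ∉ Finance.
From (ix): Nadia ∉ Infra.
(v) (exactly one): Tariq ∈ Finance.
(viii): Elif ∉ Finance.
(x) contrapositive: Nadia ∉ Research.
(iii) (exactly one): Xiulan ∈ Infra.
(i): Chen ∉ Infra.
(ii): Elif ∉ Infra.
(x) contrapositive: Elif ∉ Research.
(x) contrapositive: Chen ∉ Research.
Suppose Zubin ∉ Infra: no assignment then satisfies all the clues, so Zubin ∈ Infra.

Infra = {Xiulan, Zubin}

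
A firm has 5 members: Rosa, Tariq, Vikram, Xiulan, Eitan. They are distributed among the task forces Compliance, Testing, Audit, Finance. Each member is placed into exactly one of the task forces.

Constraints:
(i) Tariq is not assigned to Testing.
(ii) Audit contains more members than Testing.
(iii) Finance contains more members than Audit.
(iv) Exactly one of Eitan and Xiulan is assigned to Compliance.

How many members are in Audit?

1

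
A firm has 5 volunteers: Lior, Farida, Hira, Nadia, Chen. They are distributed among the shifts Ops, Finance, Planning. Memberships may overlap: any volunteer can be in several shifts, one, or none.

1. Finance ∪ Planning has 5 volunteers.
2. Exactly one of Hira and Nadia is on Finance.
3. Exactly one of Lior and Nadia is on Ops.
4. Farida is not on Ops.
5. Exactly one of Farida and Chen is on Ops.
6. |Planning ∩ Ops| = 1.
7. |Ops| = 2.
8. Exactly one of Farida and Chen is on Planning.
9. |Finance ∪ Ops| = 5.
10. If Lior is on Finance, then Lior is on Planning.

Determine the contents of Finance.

Finance = {Chen, Farida, Hira, Lior}

From (4): Farida ∉ Ops.
(5) (exactly one): Chen ∈ Ops.
Suppose Lior ∉ Finance: no assignment then satisfies all the clues, so Lior ∈ Finance.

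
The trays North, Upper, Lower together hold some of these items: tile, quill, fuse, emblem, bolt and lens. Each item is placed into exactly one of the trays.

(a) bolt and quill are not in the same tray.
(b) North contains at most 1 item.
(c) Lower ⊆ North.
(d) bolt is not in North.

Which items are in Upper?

Upper = {bolt, emblem, fuse, lens, tile}

From (d): bolt ∉ North.
(c) contrapositive: bolt ∉ Lower.
Only one tray left: bolt ∈ Upper.
(a): quill ∉ Upper.
Suppose tile ∉ Upper: no assignment then satisfies all the clues, so tile ∈ Upper.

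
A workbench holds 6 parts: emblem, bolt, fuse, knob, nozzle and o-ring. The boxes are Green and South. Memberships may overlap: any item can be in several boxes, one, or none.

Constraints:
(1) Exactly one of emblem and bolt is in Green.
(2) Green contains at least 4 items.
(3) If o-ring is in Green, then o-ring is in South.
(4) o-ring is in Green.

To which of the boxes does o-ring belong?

o-ring: Green, South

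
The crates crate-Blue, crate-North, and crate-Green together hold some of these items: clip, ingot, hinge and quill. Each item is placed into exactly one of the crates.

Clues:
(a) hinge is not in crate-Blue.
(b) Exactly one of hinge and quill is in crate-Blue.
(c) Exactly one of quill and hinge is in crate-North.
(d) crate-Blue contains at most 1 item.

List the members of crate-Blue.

From (a): hinge ∉ crate-Blue.
(b) (exactly one): quill ∈ crate-Blue.
(c) (exactly one): hinge ∈ crate-North.
(d): crate-Blue already has 1, so the rest are out.

crate-Blue = {quill}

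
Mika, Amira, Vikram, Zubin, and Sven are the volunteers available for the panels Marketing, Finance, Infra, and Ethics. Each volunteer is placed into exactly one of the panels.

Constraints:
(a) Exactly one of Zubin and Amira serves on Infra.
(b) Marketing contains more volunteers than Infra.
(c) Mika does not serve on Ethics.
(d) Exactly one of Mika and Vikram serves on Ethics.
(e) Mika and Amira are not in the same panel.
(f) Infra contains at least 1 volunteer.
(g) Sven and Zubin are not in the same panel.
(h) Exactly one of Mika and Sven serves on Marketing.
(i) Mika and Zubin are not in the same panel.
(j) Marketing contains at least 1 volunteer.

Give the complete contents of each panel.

From (c): Mika ∉ Ethics.
(d) (exactly one): Vikram ∈ Ethics.
Suppose Mika ∈ Marketing: no assignment then satisfies all the clues, so Mika ∉ Marketing.

Marketing = {Amira, Sven}; Finance = {Mika}; Infra = {Zubin}; Ethics = {Vikram}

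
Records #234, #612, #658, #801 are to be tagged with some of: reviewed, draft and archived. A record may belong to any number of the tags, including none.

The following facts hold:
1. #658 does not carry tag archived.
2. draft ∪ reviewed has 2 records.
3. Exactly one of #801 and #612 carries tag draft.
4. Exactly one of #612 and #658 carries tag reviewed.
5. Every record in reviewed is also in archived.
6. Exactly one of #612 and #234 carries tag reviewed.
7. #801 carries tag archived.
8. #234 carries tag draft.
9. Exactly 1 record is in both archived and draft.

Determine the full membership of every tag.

reviewed = {#612}; draft = {#234, #612}; archived = {#612, #801}

From (1): #658 ∉ archived.
From (7): #801 ∈ archived.
From (8): #234 ∈ draft.
(5) contrapositive: #658 ∉ reviewed.
(4) (exactly one): #612 ∈ reviewed.
(5) with #612 ∈ reviewed: #612 ∈ archived.
(6) (exactly one): #234 ∉ reviewed.
Suppose #234 ∈ archived: no assignment then satisfies all the clues, so #234 ∉ archived.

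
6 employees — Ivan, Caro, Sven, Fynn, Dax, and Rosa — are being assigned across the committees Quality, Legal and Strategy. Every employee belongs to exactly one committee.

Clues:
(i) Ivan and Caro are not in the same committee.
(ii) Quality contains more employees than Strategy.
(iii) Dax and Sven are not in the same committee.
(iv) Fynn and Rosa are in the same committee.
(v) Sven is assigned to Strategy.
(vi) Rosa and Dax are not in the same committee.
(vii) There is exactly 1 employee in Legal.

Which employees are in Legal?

Legal = {Dax}

From (v): Sven ∈ Strategy.
(iii): Dax ∉ Strategy.
Suppose Ivan ∈ Legal: no assignment then satisfies all the clues, so Ivan ∉ Legal.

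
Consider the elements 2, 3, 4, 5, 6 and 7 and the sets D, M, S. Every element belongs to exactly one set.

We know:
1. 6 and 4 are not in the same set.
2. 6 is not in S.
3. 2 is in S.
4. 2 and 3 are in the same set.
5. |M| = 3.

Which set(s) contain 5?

5: M

From (2): 6 ∉ S.
From (3): 2 ∈ S.
(4): 3 matches 2: 3 ∉ D.
(4): 3 matches 2: 3 ∉ M.
(4): 3 matches 2: 3 ∈ S.
Suppose 5 ∈ D: no assignment then satisfies all the clues, so 5 ∉ D.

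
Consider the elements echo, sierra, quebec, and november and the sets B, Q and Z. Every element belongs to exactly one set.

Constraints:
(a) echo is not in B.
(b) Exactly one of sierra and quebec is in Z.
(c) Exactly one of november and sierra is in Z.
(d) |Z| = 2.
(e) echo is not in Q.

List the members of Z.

Z = {echo, sierra}

From (a): echo ∉ B.
From (e): echo ∉ Q.
Only one set left: echo ∈ Z.
Suppose sierra ∉ Z: no assignment then satisfies all the clues, so sierra ∈ Z.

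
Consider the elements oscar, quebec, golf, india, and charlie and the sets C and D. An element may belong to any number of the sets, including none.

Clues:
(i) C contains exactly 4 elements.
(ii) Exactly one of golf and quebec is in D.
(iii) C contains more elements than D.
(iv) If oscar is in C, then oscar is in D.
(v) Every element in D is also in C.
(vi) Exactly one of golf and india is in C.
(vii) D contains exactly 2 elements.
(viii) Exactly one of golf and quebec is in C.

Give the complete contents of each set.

C = {charlie, india, oscar, quebec}; D = {oscar, quebec}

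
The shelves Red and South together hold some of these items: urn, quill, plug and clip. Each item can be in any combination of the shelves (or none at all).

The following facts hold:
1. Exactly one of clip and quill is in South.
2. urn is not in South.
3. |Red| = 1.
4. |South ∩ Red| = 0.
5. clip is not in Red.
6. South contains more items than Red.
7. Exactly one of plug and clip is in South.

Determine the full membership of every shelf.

Red = {urn}; South = {plug, quill}

From (2): urn ∉ South.
From (5): clip ∉ Red.
Suppose urn ∉ Red: no assignment then satisfies all the clues, so urn ∈ Red.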